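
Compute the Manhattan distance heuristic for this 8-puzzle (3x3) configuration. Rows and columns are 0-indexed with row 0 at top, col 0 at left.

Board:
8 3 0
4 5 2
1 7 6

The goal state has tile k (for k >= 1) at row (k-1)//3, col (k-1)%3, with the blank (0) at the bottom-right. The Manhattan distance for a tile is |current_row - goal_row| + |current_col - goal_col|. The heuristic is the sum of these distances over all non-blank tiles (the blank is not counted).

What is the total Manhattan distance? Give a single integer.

Tile 8: (0,0)->(2,1) = 3
Tile 3: (0,1)->(0,2) = 1
Tile 4: (1,0)->(1,0) = 0
Tile 5: (1,1)->(1,1) = 0
Tile 2: (1,2)->(0,1) = 2
Tile 1: (2,0)->(0,0) = 2
Tile 7: (2,1)->(2,0) = 1
Tile 6: (2,2)->(1,2) = 1
Sum: 3 + 1 + 0 + 0 + 2 + 2 + 1 + 1 = 10

Answer: 10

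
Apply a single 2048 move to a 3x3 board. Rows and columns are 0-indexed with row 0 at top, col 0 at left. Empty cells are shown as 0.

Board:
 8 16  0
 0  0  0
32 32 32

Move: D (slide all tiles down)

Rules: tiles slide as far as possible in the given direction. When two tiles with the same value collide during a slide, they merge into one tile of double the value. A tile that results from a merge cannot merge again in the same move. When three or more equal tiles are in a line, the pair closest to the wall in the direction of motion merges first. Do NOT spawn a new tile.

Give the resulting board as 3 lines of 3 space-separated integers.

Slide down:
col 0: [8, 0, 32] -> [0, 8, 32]
col 1: [16, 0, 32] -> [0, 16, 32]
col 2: [0, 0, 32] -> [0, 0, 32]

Answer:  0  0  0
 8 16  0
32 32 32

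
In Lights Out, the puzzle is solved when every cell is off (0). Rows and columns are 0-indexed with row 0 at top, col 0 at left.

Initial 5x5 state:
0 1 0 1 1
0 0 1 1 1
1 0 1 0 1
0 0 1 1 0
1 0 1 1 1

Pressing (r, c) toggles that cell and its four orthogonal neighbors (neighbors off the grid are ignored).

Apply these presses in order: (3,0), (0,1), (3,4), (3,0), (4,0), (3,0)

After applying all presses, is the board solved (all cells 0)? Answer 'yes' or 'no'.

After press 1 at (3,0):
0 1 0 1 1
0 0 1 1 1
0 0 1 0 1
1 1 1 1 0
0 0 1 1 1

After press 2 at (0,1):
1 0 1 1 1
0 1 1 1 1
0 0 1 0 1
1 1 1 1 0
0 0 1 1 1

After press 3 at (3,4):
1 0 1 1 1
0 1 1 1 1
0 0 1 0 0
1 1 1 0 1
0 0 1 1 0

After press 4 at (3,0):
1 0 1 1 1
0 1 1 1 1
1 0 1 0 0
0 0 1 0 1
1 0 1 1 0

After press 5 at (4,0):
1 0 1 1 1
0 1 1 1 1
1 0 1 0 0
1 0 1 0 1
0 1 1 1 0

After press 6 at (3,0):
1 0 1 1 1
0 1 1 1 1
0 0 1 0 0
0 1 1 0 1
1 1 1 1 0

Lights still on: 16

Answer: no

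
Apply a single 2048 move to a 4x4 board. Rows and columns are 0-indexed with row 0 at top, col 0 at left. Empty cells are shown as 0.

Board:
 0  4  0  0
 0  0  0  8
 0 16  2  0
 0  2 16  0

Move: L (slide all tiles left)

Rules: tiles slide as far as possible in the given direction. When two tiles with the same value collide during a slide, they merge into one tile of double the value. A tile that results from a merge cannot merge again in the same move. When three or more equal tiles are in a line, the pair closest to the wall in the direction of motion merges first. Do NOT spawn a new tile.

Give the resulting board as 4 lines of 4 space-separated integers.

Answer:  4  0  0  0
 8  0  0  0
16  2  0  0
 2 16  0  0

Derivation:
Slide left:
row 0: [0, 4, 0, 0] -> [4, 0, 0, 0]
row 1: [0, 0, 0, 8] -> [8, 0, 0, 0]
row 2: [0, 16, 2, 0] -> [16, 2, 0, 0]
row 3: [0, 2, 16, 0] -> [2, 16, 0, 0]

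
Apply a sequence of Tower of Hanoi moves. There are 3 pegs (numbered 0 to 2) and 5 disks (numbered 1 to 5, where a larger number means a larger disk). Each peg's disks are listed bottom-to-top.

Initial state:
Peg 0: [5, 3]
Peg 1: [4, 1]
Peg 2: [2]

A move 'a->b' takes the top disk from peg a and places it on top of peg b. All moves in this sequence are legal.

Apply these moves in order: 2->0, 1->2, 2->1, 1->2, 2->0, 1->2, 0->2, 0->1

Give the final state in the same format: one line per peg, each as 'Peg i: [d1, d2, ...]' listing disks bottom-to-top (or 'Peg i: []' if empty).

Answer: Peg 0: [5, 3]
Peg 1: [2]
Peg 2: [4, 1]

Derivation:
After move 1 (2->0):
Peg 0: [5, 3, 2]
Peg 1: [4, 1]
Peg 2: []

After move 2 (1->2):
Peg 0: [5, 3, 2]
Peg 1: [4]
Peg 2: [1]

After move 3 (2->1):
Peg 0: [5, 3, 2]
Peg 1: [4, 1]
Peg 2: []

After move 4 (1->2):
Peg 0: [5, 3, 2]
Peg 1: [4]
Peg 2: [1]

After move 5 (2->0):
Peg 0: [5, 3, 2, 1]
Peg 1: [4]
Peg 2: []

After move 6 (1->2):
Peg 0: [5, 3, 2, 1]
Peg 1: []
Peg 2: [4]

After move 7 (0->2):
Peg 0: [5, 3, 2]
Peg 1: []
Peg 2: [4, 1]

After move 8 (0->1):
Peg 0: [5, 3]
Peg 1: [2]
Peg 2: [4, 1]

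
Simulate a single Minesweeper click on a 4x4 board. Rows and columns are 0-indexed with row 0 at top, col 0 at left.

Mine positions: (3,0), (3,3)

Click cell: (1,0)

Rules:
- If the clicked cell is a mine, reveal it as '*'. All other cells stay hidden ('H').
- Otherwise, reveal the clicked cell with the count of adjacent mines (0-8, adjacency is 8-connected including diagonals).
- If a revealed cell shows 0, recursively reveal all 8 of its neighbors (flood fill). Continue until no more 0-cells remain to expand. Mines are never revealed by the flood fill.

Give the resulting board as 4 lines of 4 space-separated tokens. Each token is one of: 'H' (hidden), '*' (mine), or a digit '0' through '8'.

0 0 0 0
0 0 0 0
1 1 1 1
H H H H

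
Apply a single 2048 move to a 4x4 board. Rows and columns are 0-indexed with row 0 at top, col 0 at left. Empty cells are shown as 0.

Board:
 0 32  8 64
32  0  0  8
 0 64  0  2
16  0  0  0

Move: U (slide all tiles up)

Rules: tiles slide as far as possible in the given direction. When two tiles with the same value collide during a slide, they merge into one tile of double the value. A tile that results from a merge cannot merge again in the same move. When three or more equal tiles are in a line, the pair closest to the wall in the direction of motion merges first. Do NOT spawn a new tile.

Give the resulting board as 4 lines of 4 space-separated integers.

Answer: 32 32  8 64
16 64  0  8
 0  0  0  2
 0  0  0  0

Derivation:
Slide up:
col 0: [0, 32, 0, 16] -> [32, 16, 0, 0]
col 1: [32, 0, 64, 0] -> [32, 64, 0, 0]
col 2: [8, 0, 0, 0] -> [8, 0, 0, 0]
col 3: [64, 8, 2, 0] -> [64, 8, 2, 0]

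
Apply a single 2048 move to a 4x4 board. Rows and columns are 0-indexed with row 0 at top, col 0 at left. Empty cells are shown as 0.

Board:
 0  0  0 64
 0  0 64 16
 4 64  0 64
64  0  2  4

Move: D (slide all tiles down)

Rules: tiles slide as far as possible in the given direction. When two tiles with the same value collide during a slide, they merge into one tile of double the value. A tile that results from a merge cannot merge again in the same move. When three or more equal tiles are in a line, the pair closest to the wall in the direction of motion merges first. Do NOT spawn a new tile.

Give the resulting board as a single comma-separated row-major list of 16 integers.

Slide down:
col 0: [0, 0, 4, 64] -> [0, 0, 4, 64]
col 1: [0, 0, 64, 0] -> [0, 0, 0, 64]
col 2: [0, 64, 0, 2] -> [0, 0, 64, 2]
col 3: [64, 16, 64, 4] -> [64, 16, 64, 4]

Answer: 0, 0, 0, 64, 0, 0, 0, 16, 4, 0, 64, 64, 64, 64, 2, 4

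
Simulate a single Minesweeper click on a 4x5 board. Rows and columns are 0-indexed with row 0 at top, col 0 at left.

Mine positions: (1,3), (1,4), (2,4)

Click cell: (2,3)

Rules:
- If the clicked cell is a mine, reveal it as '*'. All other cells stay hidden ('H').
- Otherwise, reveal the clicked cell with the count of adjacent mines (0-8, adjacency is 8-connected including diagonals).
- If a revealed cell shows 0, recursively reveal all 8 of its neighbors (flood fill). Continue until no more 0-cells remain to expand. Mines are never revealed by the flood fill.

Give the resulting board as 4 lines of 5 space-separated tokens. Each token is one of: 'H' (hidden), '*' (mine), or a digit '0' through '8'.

H H H H H
H H H H H
H H H 3 H
H H H H H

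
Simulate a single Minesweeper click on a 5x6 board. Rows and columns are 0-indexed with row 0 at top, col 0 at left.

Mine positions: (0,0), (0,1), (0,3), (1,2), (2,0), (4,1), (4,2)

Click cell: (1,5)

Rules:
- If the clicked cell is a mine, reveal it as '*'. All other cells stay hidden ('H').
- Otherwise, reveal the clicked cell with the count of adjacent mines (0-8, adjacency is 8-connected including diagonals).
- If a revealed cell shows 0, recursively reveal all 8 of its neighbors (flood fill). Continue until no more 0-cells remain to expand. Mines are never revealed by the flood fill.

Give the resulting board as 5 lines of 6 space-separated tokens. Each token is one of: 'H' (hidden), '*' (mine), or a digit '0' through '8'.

H H H H 1 0
H H H 2 1 0
H H H 1 0 0
H H H 1 0 0
H H H 1 0 0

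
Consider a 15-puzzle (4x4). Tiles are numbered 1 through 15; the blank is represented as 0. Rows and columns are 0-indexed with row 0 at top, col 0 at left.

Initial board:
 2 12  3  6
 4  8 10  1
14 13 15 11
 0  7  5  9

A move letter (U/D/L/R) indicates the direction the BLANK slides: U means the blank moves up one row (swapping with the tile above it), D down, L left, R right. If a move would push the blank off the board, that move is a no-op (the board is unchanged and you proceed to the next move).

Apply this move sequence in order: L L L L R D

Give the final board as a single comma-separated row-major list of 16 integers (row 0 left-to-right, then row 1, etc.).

After move 1 (L):
 2 12  3  6
 4  8 10  1
14 13 15 11
 0  7  5  9

After move 2 (L):
 2 12  3  6
 4  8 10  1
14 13 15 11
 0  7  5  9

After move 3 (L):
 2 12  3  6
 4  8 10  1
14 13 15 11
 0  7  5  9

After move 4 (L):
 2 12  3  6
 4  8 10  1
14 13 15 11
 0  7  5  9

After move 5 (R):
 2 12  3  6
 4  8 10  1
14 13 15 11
 7  0  5  9

After move 6 (D):
 2 12  3  6
 4  8 10  1
14 13 15 11
 7  0  5  9

Answer: 2, 12, 3, 6, 4, 8, 10, 1, 14, 13, 15, 11, 7, 0, 5, 9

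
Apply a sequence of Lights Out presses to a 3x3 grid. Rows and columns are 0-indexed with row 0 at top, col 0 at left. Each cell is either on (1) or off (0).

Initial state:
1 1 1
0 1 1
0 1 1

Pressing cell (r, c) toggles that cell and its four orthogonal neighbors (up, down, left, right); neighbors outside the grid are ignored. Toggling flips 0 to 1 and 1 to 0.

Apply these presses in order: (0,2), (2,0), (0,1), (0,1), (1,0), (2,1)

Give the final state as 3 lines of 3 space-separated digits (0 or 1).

Answer: 0 0 0
0 1 0
1 1 0

Derivation:
After press 1 at (0,2):
1 0 0
0 1 0
0 1 1

After press 2 at (2,0):
1 0 0
1 1 0
1 0 1

After press 3 at (0,1):
0 1 1
1 0 0
1 0 1

After press 4 at (0,1):
1 0 0
1 1 0
1 0 1

After press 5 at (1,0):
0 0 0
0 0 0
0 0 1

After press 6 at (2,1):
0 0 0
0 1 0
1 1 0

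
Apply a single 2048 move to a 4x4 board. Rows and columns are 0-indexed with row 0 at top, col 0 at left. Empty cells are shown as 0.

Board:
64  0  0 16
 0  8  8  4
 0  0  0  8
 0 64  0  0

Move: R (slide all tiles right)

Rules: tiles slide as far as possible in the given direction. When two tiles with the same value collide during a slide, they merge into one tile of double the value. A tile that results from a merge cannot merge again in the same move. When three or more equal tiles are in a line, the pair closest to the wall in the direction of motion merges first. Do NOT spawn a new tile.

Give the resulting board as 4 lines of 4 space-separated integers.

Answer:  0  0 64 16
 0  0 16  4
 0  0  0  8
 0  0  0 64

Derivation:
Slide right:
row 0: [64, 0, 0, 16] -> [0, 0, 64, 16]
row 1: [0, 8, 8, 4] -> [0, 0, 16, 4]
row 2: [0, 0, 0, 8] -> [0, 0, 0, 8]
row 3: [0, 64, 0, 0] -> [0, 0, 0, 64]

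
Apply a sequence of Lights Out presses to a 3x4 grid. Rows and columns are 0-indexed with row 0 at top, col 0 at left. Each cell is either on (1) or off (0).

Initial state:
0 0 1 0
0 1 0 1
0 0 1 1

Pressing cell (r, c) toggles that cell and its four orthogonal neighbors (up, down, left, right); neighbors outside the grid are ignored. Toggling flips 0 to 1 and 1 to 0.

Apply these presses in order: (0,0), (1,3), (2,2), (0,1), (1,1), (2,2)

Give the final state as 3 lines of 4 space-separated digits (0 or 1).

Answer: 0 1 0 1
0 1 0 0
0 1 1 0

Derivation:
After press 1 at (0,0):
1 1 1 0
1 1 0 1
0 0 1 1

After press 2 at (1,3):
1 1 1 1
1 1 1 0
0 0 1 0

After press 3 at (2,2):
1 1 1 1
1 1 0 0
0 1 0 1

After press 4 at (0,1):
0 0 0 1
1 0 0 0
0 1 0 1

After press 5 at (1,1):
0 1 0 1
0 1 1 0
0 0 0 1

After press 6 at (2,2):
0 1 0 1
0 1 0 0
0 1 1 0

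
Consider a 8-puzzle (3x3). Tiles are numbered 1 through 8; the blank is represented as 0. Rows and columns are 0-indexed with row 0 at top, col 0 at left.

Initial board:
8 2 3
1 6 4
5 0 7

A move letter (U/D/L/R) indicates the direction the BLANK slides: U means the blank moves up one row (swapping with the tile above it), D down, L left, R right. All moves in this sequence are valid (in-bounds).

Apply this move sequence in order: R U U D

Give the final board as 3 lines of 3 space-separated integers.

After move 1 (R):
8 2 3
1 6 4
5 7 0

After move 2 (U):
8 2 3
1 6 0
5 7 4

After move 3 (U):
8 2 0
1 6 3
5 7 4

After move 4 (D):
8 2 3
1 6 0
5 7 4

Answer: 8 2 3
1 6 0
5 7 4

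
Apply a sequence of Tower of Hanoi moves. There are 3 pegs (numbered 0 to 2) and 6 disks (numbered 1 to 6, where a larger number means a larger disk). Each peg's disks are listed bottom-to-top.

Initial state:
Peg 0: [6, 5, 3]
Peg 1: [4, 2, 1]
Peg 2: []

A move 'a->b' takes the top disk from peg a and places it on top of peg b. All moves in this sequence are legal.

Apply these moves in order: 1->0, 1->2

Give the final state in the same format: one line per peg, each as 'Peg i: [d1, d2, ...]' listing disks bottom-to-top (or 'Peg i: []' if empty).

Answer: Peg 0: [6, 5, 3, 1]
Peg 1: [4]
Peg 2: [2]

Derivation:
After move 1 (1->0):
Peg 0: [6, 5, 3, 1]
Peg 1: [4, 2]
Peg 2: []

After move 2 (1->2):
Peg 0: [6, 5, 3, 1]
Peg 1: [4]
Peg 2: [2]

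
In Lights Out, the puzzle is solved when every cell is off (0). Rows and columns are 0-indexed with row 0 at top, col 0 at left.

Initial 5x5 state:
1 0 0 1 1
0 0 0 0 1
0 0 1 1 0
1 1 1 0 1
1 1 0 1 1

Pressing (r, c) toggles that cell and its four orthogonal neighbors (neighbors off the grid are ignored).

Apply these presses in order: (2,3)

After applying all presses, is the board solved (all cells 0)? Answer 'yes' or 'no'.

After press 1 at (2,3):
1 0 0 1 1
0 0 0 1 1
0 0 0 0 1
1 1 1 1 1
1 1 0 1 1

Lights still on: 15

Answer: no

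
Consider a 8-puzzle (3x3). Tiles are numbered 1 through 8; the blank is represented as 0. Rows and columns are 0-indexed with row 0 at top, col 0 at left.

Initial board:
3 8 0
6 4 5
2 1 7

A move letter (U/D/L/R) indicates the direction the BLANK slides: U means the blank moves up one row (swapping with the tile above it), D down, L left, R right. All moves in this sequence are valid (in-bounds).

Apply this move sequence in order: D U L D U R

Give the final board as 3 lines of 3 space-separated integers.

After move 1 (D):
3 8 5
6 4 0
2 1 7

After move 2 (U):
3 8 0
6 4 5
2 1 7

After move 3 (L):
3 0 8
6 4 5
2 1 7

After move 4 (D):
3 4 8
6 0 5
2 1 7

After move 5 (U):
3 0 8
6 4 5
2 1 7

After move 6 (R):
3 8 0
6 4 5
2 1 7

Answer: 3 8 0
6 4 5
2 1 7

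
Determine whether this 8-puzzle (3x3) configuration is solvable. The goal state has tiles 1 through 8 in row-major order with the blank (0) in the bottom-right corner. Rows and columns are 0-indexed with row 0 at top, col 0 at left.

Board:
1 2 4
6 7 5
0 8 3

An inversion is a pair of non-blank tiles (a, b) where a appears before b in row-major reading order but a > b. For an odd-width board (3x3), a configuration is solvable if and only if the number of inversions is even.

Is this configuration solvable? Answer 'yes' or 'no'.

Inversions (pairs i<j in row-major order where tile[i] > tile[j] > 0): 7
7 is odd, so the puzzle is not solvable.

Answer: no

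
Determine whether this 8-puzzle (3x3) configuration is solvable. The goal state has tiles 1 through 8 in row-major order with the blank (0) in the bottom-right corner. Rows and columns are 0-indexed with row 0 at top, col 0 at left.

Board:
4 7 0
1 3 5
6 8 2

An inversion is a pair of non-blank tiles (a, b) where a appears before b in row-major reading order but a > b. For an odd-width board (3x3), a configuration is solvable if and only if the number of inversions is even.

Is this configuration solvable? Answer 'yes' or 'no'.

Inversions (pairs i<j in row-major order where tile[i] > tile[j] > 0): 12
12 is even, so the puzzle is solvable.

Answer: yes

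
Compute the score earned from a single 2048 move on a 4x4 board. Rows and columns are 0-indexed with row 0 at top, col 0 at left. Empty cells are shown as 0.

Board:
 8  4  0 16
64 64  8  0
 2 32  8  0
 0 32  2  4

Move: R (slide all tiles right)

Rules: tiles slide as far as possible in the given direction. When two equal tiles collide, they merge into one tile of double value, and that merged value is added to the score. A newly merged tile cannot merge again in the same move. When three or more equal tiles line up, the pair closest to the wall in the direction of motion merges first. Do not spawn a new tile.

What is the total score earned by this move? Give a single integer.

Answer: 128

Derivation:
Slide right:
row 0: [8, 4, 0, 16] -> [0, 8, 4, 16]  score +0 (running 0)
row 1: [64, 64, 8, 0] -> [0, 0, 128, 8]  score +128 (running 128)
row 2: [2, 32, 8, 0] -> [0, 2, 32, 8]  score +0 (running 128)
row 3: [0, 32, 2, 4] -> [0, 32, 2, 4]  score +0 (running 128)
Board after move:
  0   8   4  16
  0   0 128   8
  0   2  32   8
  0  32   2   4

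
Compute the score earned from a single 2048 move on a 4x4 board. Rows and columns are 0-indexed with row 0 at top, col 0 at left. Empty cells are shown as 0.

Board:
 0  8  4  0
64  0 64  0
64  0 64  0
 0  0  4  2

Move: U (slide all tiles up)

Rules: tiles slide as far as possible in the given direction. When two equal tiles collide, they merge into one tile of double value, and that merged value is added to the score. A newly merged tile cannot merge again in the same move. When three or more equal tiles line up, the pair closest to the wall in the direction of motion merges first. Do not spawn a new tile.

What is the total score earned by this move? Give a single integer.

Answer: 256

Derivation:
Slide up:
col 0: [0, 64, 64, 0] -> [128, 0, 0, 0]  score +128 (running 128)
col 1: [8, 0, 0, 0] -> [8, 0, 0, 0]  score +0 (running 128)
col 2: [4, 64, 64, 4] -> [4, 128, 4, 0]  score +128 (running 256)
col 3: [0, 0, 0, 2] -> [2, 0, 0, 0]  score +0 (running 256)
Board after move:
128   8   4   2
  0   0 128   0
  0   0   4   0
  0   0   0   0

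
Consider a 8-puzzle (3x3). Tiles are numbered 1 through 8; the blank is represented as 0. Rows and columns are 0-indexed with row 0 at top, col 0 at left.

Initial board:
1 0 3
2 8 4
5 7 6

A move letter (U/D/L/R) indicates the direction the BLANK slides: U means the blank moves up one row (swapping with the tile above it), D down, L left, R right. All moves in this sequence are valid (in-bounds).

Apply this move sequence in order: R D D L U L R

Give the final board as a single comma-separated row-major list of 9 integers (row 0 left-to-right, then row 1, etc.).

After move 1 (R):
1 3 0
2 8 4
5 7 6

After move 2 (D):
1 3 4
2 8 0
5 7 6

After move 3 (D):
1 3 4
2 8 6
5 7 0

After move 4 (L):
1 3 4
2 8 6
5 0 7

After move 5 (U):
1 3 4
2 0 6
5 8 7

After move 6 (L):
1 3 4
0 2 6
5 8 7

After move 7 (R):
1 3 4
2 0 6
5 8 7

Answer: 1, 3, 4, 2, 0, 6, 5, 8, 7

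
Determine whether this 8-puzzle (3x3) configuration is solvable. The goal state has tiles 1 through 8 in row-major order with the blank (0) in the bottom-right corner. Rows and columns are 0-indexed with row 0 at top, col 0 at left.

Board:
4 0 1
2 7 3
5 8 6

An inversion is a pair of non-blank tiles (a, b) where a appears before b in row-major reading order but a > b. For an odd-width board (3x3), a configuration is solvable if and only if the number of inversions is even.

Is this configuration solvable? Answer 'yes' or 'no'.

Answer: no

Derivation:
Inversions (pairs i<j in row-major order where tile[i] > tile[j] > 0): 7
7 is odd, so the puzzle is not solvable.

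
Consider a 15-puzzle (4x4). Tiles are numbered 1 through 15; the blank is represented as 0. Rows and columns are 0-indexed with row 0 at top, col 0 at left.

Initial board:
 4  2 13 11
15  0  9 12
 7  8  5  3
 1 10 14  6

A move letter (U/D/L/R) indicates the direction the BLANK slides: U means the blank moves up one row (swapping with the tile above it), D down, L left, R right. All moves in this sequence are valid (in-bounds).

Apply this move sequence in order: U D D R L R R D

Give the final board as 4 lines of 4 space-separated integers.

After move 1 (U):
 4  0 13 11
15  2  9 12
 7  8  5  3
 1 10 14  6

After move 2 (D):
 4  2 13 11
15  0  9 12
 7  8  5  3
 1 10 14  6

After move 3 (D):
 4  2 13 11
15  8  9 12
 7  0  5  3
 1 10 14  6

After move 4 (R):
 4  2 13 11
15  8  9 12
 7  5  0  3
 1 10 14  6

After move 5 (L):
 4  2 13 11
15  8  9 12
 7  0  5  3
 1 10 14  6

After move 6 (R):
 4  2 13 11
15  8  9 12
 7  5  0  3
 1 10 14  6

After move 7 (R):
 4  2 13 11
15  8  9 12
 7  5  3  0
 1 10 14  6

After move 8 (D):
 4  2 13 11
15  8  9 12
 7  5  3  6
 1 10 14  0

Answer:  4  2 13 11
15  8  9 12
 7  5  3  6
 1 10 14  0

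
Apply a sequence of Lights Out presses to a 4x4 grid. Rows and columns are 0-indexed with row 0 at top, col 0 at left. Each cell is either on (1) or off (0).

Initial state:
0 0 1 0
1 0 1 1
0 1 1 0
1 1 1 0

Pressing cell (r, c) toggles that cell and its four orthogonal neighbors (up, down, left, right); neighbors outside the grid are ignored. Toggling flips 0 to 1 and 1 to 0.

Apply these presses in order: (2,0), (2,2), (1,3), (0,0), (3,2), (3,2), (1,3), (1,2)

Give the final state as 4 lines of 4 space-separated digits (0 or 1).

Answer: 1 1 0 0
1 1 1 0
1 1 1 1
0 1 0 0

Derivation:
After press 1 at (2,0):
0 0 1 0
0 0 1 1
1 0 1 0
0 1 1 0

After press 2 at (2,2):
0 0 1 0
0 0 0 1
1 1 0 1
0 1 0 0

After press 3 at (1,3):
0 0 1 1
0 0 1 0
1 1 0 0
0 1 0 0

After press 4 at (0,0):
1 1 1 1
1 0 1 0
1 1 0 0
0 1 0 0

After press 5 at (3,2):
1 1 1 1
1 0 1 0
1 1 1 0
0 0 1 1

After press 6 at (3,2):
1 1 1 1
1 0 1 0
1 1 0 0
0 1 0 0

After press 7 at (1,3):
1 1 1 0
1 0 0 1
1 1 0 1
0 1 0 0

After press 8 at (1,2):
1 1 0 0
1 1 1 0
1 1 1 1
0 1 0 0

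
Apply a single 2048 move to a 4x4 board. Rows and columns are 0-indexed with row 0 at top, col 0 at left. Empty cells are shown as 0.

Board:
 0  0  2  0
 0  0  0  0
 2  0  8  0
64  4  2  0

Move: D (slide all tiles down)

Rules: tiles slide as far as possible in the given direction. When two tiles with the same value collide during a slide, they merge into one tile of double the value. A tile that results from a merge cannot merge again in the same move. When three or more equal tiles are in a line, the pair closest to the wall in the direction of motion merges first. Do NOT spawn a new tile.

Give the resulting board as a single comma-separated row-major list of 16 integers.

Slide down:
col 0: [0, 0, 2, 64] -> [0, 0, 2, 64]
col 1: [0, 0, 0, 4] -> [0, 0, 0, 4]
col 2: [2, 0, 8, 2] -> [0, 2, 8, 2]
col 3: [0, 0, 0, 0] -> [0, 0, 0, 0]

Answer: 0, 0, 0, 0, 0, 0, 2, 0, 2, 0, 8, 0, 64, 4, 2, 0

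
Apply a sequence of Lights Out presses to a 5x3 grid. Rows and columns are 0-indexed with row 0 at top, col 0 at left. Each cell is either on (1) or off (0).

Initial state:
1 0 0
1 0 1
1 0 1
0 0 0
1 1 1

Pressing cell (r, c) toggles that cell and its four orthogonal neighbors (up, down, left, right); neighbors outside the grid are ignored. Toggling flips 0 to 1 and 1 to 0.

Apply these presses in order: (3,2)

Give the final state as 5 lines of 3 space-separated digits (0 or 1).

Answer: 1 0 0
1 0 1
1 0 0
0 1 1
1 1 0

Derivation:
After press 1 at (3,2):
1 0 0
1 0 1
1 0 0
0 1 1
1 1 0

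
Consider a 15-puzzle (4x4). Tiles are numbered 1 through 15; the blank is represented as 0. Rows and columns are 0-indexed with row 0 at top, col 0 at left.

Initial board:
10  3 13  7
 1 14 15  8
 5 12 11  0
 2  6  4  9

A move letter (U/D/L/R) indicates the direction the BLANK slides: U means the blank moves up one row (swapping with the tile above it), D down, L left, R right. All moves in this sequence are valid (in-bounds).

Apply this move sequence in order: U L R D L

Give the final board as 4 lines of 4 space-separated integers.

After move 1 (U):
10  3 13  7
 1 14 15  0
 5 12 11  8
 2  6  4  9

After move 2 (L):
10  3 13  7
 1 14  0 15
 5 12 11  8
 2  6  4  9

After move 3 (R):
10  3 13  7
 1 14 15  0
 5 12 11  8
 2  6  4  9

After move 4 (D):
10  3 13  7
 1 14 15  8
 5 12 11  0
 2  6  4  9

After move 5 (L):
10  3 13  7
 1 14 15  8
 5 12  0 11
 2  6  4  9

Answer: 10  3 13  7
 1 14 15  8
 5 12  0 11
 2  6  4  9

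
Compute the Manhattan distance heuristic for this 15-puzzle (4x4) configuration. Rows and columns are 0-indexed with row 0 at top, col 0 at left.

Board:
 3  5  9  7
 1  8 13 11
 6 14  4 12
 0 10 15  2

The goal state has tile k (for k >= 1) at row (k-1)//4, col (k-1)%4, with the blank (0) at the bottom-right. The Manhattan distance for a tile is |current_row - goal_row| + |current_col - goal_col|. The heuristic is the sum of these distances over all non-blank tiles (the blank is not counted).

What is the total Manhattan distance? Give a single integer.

Tile 3: (0,0)->(0,2) = 2
Tile 5: (0,1)->(1,0) = 2
Tile 9: (0,2)->(2,0) = 4
Tile 7: (0,3)->(1,2) = 2
Tile 1: (1,0)->(0,0) = 1
Tile 8: (1,1)->(1,3) = 2
Tile 13: (1,2)->(3,0) = 4
Tile 11: (1,3)->(2,2) = 2
Tile 6: (2,0)->(1,1) = 2
Tile 14: (2,1)->(3,1) = 1
Tile 4: (2,2)->(0,3) = 3
Tile 12: (2,3)->(2,3) = 0
Tile 10: (3,1)->(2,1) = 1
Tile 15: (3,2)->(3,2) = 0
Tile 2: (3,3)->(0,1) = 5
Sum: 2 + 2 + 4 + 2 + 1 + 2 + 4 + 2 + 2 + 1 + 3 + 0 + 1 + 0 + 5 = 31

Answer: 31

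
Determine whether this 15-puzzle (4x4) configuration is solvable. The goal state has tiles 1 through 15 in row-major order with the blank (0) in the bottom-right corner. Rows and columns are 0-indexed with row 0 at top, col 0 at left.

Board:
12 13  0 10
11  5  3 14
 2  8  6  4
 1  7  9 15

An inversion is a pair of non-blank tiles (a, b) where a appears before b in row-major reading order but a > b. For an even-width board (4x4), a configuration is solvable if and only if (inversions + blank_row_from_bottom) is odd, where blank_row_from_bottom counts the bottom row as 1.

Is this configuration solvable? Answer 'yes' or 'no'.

Answer: yes

Derivation:
Inversions: 61
Blank is in row 0 (0-indexed from top), which is row 4 counting from the bottom (bottom = 1).
61 + 4 = 65, which is odd, so the puzzle is solvable.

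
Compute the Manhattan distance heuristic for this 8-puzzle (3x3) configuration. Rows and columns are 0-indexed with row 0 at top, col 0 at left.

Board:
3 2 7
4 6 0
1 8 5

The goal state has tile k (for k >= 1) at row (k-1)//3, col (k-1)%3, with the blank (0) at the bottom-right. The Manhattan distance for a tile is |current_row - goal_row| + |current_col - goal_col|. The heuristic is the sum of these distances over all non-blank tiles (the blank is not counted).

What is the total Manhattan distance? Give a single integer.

Tile 3: (0,0)->(0,2) = 2
Tile 2: (0,1)->(0,1) = 0
Tile 7: (0,2)->(2,0) = 4
Tile 4: (1,0)->(1,0) = 0
Tile 6: (1,1)->(1,2) = 1
Tile 1: (2,0)->(0,0) = 2
Tile 8: (2,1)->(2,1) = 0
Tile 5: (2,2)->(1,1) = 2
Sum: 2 + 0 + 4 + 0 + 1 + 2 + 0 + 2 = 11

Answer: 11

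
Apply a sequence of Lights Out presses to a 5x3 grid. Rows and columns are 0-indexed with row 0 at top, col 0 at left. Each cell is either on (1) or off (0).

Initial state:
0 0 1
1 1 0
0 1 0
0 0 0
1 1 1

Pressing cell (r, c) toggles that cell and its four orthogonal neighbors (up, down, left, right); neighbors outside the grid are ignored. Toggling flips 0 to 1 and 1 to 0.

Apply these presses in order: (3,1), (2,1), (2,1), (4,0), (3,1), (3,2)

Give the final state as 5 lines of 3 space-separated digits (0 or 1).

After press 1 at (3,1):
0 0 1
1 1 0
0 0 0
1 1 1
1 0 1

After press 2 at (2,1):
0 0 1
1 0 0
1 1 1
1 0 1
1 0 1

After press 3 at (2,1):
0 0 1
1 1 0
0 0 0
1 1 1
1 0 1

After press 4 at (4,0):
0 0 1
1 1 0
0 0 0
0 1 1
0 1 1

After press 5 at (3,1):
0 0 1
1 1 0
0 1 0
1 0 0
0 0 1

After press 6 at (3,2):
0 0 1
1 1 0
0 1 1
1 1 1
0 0 0

Answer: 0 0 1
1 1 0
0 1 1
1 1 1
0 0 0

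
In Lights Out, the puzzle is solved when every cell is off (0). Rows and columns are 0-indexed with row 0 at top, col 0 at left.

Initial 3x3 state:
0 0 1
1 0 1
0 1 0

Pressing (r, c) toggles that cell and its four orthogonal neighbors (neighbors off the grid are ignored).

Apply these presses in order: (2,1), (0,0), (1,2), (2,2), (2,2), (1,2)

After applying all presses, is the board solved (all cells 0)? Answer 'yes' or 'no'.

Answer: no

Derivation:
After press 1 at (2,1):
0 0 1
1 1 1
1 0 1

After press 2 at (0,0):
1 1 1
0 1 1
1 0 1

After press 3 at (1,2):
1 1 0
0 0 0
1 0 0

After press 4 at (2,2):
1 1 0
0 0 1
1 1 1

After press 5 at (2,2):
1 1 0
0 0 0
1 0 0

After press 6 at (1,2):
1 1 1
0 1 1
1 0 1

Lights still on: 7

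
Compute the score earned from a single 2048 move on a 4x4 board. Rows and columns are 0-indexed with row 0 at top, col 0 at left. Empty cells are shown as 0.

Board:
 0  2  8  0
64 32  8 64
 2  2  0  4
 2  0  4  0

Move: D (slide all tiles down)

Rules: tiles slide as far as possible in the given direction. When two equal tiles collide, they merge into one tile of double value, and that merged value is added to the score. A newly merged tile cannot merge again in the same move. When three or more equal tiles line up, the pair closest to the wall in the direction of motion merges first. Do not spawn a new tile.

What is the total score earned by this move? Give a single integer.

Answer: 20

Derivation:
Slide down:
col 0: [0, 64, 2, 2] -> [0, 0, 64, 4]  score +4 (running 4)
col 1: [2, 32, 2, 0] -> [0, 2, 32, 2]  score +0 (running 4)
col 2: [8, 8, 0, 4] -> [0, 0, 16, 4]  score +16 (running 20)
col 3: [0, 64, 4, 0] -> [0, 0, 64, 4]  score +0 (running 20)
Board after move:
 0  0  0  0
 0  2  0  0
64 32 16 64
 4  2  4  4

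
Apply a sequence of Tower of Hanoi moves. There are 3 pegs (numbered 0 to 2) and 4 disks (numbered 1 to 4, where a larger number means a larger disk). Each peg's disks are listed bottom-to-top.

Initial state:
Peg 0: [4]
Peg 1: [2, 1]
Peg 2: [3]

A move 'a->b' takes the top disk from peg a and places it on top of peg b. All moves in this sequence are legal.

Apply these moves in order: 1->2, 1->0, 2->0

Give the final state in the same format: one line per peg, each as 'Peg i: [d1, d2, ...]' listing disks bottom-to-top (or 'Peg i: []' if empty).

Answer: Peg 0: [4, 2, 1]
Peg 1: []
Peg 2: [3]

Derivation:
After move 1 (1->2):
Peg 0: [4]
Peg 1: [2]
Peg 2: [3, 1]

After move 2 (1->0):
Peg 0: [4, 2]
Peg 1: []
Peg 2: [3, 1]

After move 3 (2->0):
Peg 0: [4, 2, 1]
Peg 1: []
Peg 2: [3]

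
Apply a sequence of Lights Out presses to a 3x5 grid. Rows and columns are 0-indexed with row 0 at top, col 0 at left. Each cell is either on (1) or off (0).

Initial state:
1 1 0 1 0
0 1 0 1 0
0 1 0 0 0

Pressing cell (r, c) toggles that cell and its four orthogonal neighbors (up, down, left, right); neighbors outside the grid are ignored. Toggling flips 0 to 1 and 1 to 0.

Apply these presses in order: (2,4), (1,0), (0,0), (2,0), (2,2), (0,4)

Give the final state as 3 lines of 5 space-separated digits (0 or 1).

After press 1 at (2,4):
1 1 0 1 0
0 1 0 1 1
0 1 0 1 1

After press 2 at (1,0):
0 1 0 1 0
1 0 0 1 1
1 1 0 1 1

After press 3 at (0,0):
1 0 0 1 0
0 0 0 1 1
1 1 0 1 1

After press 4 at (2,0):
1 0 0 1 0
1 0 0 1 1
0 0 0 1 1

After press 5 at (2,2):
1 0 0 1 0
1 0 1 1 1
0 1 1 0 1

After press 6 at (0,4):
1 0 0 0 1
1 0 1 1 0
0 1 1 0 1

Answer: 1 0 0 0 1
1 0 1 1 0
0 1 1 0 1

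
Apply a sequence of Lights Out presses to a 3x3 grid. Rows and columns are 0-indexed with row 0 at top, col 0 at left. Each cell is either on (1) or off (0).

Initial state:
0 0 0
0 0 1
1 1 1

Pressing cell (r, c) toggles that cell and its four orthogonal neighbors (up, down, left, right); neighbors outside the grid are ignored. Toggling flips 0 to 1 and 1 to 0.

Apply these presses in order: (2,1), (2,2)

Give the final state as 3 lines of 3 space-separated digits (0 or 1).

Answer: 0 0 0
0 1 0
0 1 1

Derivation:
After press 1 at (2,1):
0 0 0
0 1 1
0 0 0

After press 2 at (2,2):
0 0 0
0 1 0
0 1 1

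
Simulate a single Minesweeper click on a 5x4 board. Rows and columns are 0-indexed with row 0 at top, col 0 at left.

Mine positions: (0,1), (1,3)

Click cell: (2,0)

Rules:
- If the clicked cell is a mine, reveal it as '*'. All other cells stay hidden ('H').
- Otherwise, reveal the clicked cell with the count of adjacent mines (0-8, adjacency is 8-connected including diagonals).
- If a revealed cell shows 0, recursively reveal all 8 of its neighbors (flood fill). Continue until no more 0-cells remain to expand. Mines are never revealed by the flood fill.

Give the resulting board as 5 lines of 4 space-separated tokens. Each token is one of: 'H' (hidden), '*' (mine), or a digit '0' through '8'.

H H H H
1 1 2 H
0 0 1 1
0 0 0 0
0 0 0 0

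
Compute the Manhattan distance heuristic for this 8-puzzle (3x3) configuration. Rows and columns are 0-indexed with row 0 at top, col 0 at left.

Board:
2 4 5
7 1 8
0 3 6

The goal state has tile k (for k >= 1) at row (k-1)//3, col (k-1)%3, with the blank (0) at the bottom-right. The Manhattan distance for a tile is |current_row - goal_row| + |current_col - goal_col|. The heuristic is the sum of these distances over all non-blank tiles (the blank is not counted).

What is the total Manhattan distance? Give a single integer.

Answer: 14

Derivation:
Tile 2: (0,0)->(0,1) = 1
Tile 4: (0,1)->(1,0) = 2
Tile 5: (0,2)->(1,1) = 2
Tile 7: (1,0)->(2,0) = 1
Tile 1: (1,1)->(0,0) = 2
Tile 8: (1,2)->(2,1) = 2
Tile 3: (2,1)->(0,2) = 3
Tile 6: (2,2)->(1,2) = 1
Sum: 1 + 2 + 2 + 1 + 2 + 2 + 3 + 1 = 14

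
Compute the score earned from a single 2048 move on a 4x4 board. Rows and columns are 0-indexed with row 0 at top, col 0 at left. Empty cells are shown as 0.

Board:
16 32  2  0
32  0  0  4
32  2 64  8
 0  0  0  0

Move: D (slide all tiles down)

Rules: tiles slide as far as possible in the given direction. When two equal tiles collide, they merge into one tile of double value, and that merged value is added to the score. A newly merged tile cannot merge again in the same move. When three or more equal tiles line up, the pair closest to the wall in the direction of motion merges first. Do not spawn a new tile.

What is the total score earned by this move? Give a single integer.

Slide down:
col 0: [16, 32, 32, 0] -> [0, 0, 16, 64]  score +64 (running 64)
col 1: [32, 0, 2, 0] -> [0, 0, 32, 2]  score +0 (running 64)
col 2: [2, 0, 64, 0] -> [0, 0, 2, 64]  score +0 (running 64)
col 3: [0, 4, 8, 0] -> [0, 0, 4, 8]  score +0 (running 64)
Board after move:
 0  0  0  0
 0  0  0  0
16 32  2  4
64  2 64  8

Answer: 64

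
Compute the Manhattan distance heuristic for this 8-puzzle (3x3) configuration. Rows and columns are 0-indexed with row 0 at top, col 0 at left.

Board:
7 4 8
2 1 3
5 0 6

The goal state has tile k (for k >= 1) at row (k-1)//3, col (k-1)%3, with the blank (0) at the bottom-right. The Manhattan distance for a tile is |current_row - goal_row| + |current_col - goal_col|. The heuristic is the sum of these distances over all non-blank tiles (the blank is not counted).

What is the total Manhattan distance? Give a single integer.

Tile 7: (0,0)->(2,0) = 2
Tile 4: (0,1)->(1,0) = 2
Tile 8: (0,2)->(2,1) = 3
Tile 2: (1,0)->(0,1) = 2
Tile 1: (1,1)->(0,0) = 2
Tile 3: (1,2)->(0,2) = 1
Tile 5: (2,0)->(1,1) = 2
Tile 6: (2,2)->(1,2) = 1
Sum: 2 + 2 + 3 + 2 + 2 + 1 + 2 + 1 = 15

Answer: 15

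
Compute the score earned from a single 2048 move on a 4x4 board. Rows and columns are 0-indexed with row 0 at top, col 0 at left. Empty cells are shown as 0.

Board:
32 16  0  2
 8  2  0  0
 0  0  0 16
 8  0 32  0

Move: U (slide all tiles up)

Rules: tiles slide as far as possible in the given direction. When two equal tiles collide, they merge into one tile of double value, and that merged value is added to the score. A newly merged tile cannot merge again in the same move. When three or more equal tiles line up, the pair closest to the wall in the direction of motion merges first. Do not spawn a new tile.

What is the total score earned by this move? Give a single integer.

Answer: 16

Derivation:
Slide up:
col 0: [32, 8, 0, 8] -> [32, 16, 0, 0]  score +16 (running 16)
col 1: [16, 2, 0, 0] -> [16, 2, 0, 0]  score +0 (running 16)
col 2: [0, 0, 0, 32] -> [32, 0, 0, 0]  score +0 (running 16)
col 3: [2, 0, 16, 0] -> [2, 16, 0, 0]  score +0 (running 16)
Board after move:
32 16 32  2
16  2  0 16
 0  0  0  0
 0  0  0  0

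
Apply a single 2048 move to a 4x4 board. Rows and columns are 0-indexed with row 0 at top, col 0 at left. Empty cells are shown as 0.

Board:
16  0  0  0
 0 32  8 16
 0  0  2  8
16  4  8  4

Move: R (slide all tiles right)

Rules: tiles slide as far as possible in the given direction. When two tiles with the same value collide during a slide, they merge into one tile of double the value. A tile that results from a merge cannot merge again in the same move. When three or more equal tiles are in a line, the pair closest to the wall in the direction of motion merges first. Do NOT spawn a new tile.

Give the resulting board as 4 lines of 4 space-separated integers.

Answer:  0  0  0 16
 0 32  8 16
 0  0  2  8
16  4  8  4

Derivation:
Slide right:
row 0: [16, 0, 0, 0] -> [0, 0, 0, 16]
row 1: [0, 32, 8, 16] -> [0, 32, 8, 16]
row 2: [0, 0, 2, 8] -> [0, 0, 2, 8]
row 3: [16, 4, 8, 4] -> [16, 4, 8, 4]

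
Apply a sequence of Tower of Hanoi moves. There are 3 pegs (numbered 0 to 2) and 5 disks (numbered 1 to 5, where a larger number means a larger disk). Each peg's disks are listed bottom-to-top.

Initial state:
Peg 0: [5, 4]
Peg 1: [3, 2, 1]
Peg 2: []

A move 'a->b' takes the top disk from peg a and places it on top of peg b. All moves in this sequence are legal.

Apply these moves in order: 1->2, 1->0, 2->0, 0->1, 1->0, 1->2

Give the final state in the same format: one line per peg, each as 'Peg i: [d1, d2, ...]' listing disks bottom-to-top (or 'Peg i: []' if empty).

Answer: Peg 0: [5, 4, 2, 1]
Peg 1: []
Peg 2: [3]

Derivation:
After move 1 (1->2):
Peg 0: [5, 4]
Peg 1: [3, 2]
Peg 2: [1]

After move 2 (1->0):
Peg 0: [5, 4, 2]
Peg 1: [3]
Peg 2: [1]

After move 3 (2->0):
Peg 0: [5, 4, 2, 1]
Peg 1: [3]
Peg 2: []

After move 4 (0->1):
Peg 0: [5, 4, 2]
Peg 1: [3, 1]
Peg 2: []

After move 5 (1->0):
Peg 0: [5, 4, 2, 1]
Peg 1: [3]
Peg 2: []

After move 6 (1->2):
Peg 0: [5, 4, 2, 1]
Peg 1: []
Peg 2: [3]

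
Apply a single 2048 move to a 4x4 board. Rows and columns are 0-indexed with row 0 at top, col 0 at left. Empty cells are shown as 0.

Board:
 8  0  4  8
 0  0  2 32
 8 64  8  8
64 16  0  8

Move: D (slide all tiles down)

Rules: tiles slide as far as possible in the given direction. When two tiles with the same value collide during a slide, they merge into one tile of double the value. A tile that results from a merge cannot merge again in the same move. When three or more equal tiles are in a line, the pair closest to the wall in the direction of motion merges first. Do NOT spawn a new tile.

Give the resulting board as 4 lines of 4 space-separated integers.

Answer:  0  0  0  0
 0  0  4  8
16 64  2 32
64 16  8 16

Derivation:
Slide down:
col 0: [8, 0, 8, 64] -> [0, 0, 16, 64]
col 1: [0, 0, 64, 16] -> [0, 0, 64, 16]
col 2: [4, 2, 8, 0] -> [0, 4, 2, 8]
col 3: [8, 32, 8, 8] -> [0, 8, 32, 16]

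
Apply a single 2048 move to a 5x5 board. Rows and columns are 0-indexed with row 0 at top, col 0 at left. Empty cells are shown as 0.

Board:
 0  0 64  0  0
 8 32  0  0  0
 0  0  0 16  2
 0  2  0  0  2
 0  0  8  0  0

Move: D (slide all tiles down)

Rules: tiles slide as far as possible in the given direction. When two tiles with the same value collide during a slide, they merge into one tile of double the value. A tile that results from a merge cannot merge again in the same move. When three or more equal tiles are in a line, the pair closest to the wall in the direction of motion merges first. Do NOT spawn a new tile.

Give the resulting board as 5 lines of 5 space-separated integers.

Slide down:
col 0: [0, 8, 0, 0, 0] -> [0, 0, 0, 0, 8]
col 1: [0, 32, 0, 2, 0] -> [0, 0, 0, 32, 2]
col 2: [64, 0, 0, 0, 8] -> [0, 0, 0, 64, 8]
col 3: [0, 0, 16, 0, 0] -> [0, 0, 0, 0, 16]
col 4: [0, 0, 2, 2, 0] -> [0, 0, 0, 0, 4]

Answer:  0  0  0  0  0
 0  0  0  0  0
 0  0  0  0  0
 0 32 64  0  0
 8  2  8 16  4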